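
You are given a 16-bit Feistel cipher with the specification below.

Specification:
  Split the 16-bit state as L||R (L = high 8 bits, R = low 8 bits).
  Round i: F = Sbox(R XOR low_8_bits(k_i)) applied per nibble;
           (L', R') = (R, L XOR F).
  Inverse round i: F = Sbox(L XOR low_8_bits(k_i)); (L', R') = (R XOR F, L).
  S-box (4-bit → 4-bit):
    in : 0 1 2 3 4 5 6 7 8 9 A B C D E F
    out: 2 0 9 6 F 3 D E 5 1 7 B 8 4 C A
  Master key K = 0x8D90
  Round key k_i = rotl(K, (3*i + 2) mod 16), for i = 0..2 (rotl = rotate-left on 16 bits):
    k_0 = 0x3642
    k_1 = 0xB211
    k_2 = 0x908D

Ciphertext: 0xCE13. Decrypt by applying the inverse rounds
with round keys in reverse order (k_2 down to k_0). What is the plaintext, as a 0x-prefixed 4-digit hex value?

0x7361

s_0 = ciphertext = 0xCE13
s_1 = InvRound(s_0, k_2) = 0xE5CE
s_2 = InvRound(s_1, k_1) = 0x61E5
s_3 = InvRound(s_2, k_0) = 0x7361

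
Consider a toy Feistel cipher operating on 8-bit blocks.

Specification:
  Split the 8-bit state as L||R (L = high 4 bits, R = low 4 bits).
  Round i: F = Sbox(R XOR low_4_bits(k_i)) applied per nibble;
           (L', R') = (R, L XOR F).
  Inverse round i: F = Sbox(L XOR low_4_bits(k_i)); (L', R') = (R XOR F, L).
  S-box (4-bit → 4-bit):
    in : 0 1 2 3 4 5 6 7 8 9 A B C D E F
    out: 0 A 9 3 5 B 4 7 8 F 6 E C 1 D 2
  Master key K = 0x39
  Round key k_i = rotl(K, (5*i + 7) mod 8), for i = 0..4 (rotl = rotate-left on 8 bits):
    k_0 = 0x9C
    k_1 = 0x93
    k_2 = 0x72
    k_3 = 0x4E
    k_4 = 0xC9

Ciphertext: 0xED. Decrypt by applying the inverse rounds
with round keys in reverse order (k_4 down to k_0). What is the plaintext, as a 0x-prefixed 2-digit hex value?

0x6F

s_0 = ciphertext = 0xED
s_1 = InvRound(s_0, k_4) = 0xAE
s_2 = InvRound(s_1, k_3) = 0xBA
s_3 = InvRound(s_2, k_2) = 0x5B
s_4 = InvRound(s_3, k_1) = 0xF5
s_5 = InvRound(s_4, k_0) = 0x6F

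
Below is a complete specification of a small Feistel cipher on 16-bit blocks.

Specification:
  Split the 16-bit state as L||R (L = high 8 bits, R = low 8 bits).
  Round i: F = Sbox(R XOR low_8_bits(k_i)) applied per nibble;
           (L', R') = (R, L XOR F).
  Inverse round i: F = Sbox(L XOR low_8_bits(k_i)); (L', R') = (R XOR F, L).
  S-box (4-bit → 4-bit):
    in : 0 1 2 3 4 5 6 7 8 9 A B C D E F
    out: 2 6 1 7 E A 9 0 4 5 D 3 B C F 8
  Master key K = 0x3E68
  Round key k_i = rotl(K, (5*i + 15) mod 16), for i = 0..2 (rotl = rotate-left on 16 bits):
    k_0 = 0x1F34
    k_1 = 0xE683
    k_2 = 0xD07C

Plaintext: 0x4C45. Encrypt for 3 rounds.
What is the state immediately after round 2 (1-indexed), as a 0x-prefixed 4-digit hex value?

s_0 = plaintext = 0x4C45
s_1 = Round(s_0, k_0) = 0x454A
s_2 = Round(s_1, k_1) = 0x4AF0
s_3 = Round(s_2, k_2) = 0xF001

0x4AF0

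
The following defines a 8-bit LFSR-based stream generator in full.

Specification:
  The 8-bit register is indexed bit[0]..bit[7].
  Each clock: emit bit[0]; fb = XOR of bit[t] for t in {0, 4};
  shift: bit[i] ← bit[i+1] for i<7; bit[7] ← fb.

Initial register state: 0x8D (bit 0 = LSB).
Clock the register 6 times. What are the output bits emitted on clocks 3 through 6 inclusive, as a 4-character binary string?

reg_0 = 0x8D
clock 1: out=1, reg = 0xC6
clock 2: out=0, reg = 0x63
clock 3: out=1, reg = 0xB1
clock 4: out=1, reg = 0x58
clock 5: out=0, reg = 0xAC
clock 6: out=0, reg = 0x56

1100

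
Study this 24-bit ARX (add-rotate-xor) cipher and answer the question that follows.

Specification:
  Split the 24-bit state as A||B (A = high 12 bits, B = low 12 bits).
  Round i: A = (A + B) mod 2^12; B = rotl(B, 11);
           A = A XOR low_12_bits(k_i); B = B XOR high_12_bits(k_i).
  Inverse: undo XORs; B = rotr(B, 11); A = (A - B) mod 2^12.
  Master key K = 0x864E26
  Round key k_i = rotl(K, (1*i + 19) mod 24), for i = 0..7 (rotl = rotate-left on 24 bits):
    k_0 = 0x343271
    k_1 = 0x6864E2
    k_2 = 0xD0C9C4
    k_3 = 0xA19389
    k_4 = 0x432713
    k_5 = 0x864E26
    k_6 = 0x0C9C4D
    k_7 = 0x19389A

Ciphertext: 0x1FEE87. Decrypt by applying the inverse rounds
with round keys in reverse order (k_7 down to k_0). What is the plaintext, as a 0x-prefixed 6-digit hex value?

0xC73A7D

s_0 = ciphertext = 0x1FEE87
s_1 = InvRound(s_0, k_7) = 0xB3BE29
s_2 = InvRound(s_1, k_6) = 0x9B5DC1
s_3 = InvRound(s_2, k_5) = 0xC49B4A
s_4 = InvRound(s_3, k_4) = 0xC69EF1
s_5 = InvRound(s_4, k_3) = 0x6109D0
s_6 = InvRound(s_5, k_2) = 0x61C9B8
s_7 = InvRound(s_6, k_1) = 0x481E7D
s_8 = InvRound(s_7, k_0) = 0xC73A7D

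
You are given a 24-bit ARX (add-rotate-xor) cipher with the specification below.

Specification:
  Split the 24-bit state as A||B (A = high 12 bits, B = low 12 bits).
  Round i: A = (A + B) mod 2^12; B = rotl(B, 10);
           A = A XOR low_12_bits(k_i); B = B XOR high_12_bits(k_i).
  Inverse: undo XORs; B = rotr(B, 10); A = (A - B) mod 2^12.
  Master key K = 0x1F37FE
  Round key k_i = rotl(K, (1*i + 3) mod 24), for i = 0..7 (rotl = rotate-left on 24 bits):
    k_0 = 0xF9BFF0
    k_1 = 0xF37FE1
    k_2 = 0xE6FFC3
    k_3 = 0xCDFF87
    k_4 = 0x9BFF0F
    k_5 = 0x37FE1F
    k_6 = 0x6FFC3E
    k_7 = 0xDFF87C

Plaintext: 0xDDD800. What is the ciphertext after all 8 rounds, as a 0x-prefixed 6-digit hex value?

0xE35483

s_0 = plaintext = 0xDDD800
s_1 = Round(s_0, k_0) = 0xA2DD9B
s_2 = Round(s_1, k_1) = 0x829051
s_3 = Round(s_2, k_2) = 0x7B9A7B
s_4 = Round(s_3, k_3) = 0xDB3241
s_5 = Round(s_4, k_4) = 0x0FBD2F
s_6 = Round(s_5, k_5) = 0x035C34
s_7 = Round(s_6, k_6) = 0x0575F2
s_8 = Round(s_7, k_7) = 0xE35483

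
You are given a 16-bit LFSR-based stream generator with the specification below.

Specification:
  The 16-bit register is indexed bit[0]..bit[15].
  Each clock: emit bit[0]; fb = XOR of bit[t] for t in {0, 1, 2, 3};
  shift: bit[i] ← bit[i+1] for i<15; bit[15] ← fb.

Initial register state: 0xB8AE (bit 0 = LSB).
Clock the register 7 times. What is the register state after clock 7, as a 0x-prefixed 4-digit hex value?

0x8F71

reg_0 = 0xB8AE
clock 1: out=0, reg = 0xDC57
clock 2: out=1, reg = 0xEE2B
clock 3: out=1, reg = 0xF715
clock 4: out=1, reg = 0x7B8A
clock 5: out=0, reg = 0x3DC5
clock 6: out=1, reg = 0x1EE2
clock 7: out=0, reg = 0x8F71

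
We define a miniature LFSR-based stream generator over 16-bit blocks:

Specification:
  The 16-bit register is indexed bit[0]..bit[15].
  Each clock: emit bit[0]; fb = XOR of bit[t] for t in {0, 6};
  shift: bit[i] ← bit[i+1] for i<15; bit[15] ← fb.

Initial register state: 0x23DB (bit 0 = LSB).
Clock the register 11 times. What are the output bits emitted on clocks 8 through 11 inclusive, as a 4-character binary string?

reg_0 = 0x23DB
clock 1: out=1, reg = 0x11ED
clock 2: out=1, reg = 0x08F6
clock 3: out=0, reg = 0x847B
clock 4: out=1, reg = 0x423D
clock 5: out=1, reg = 0xA11E
clock 6: out=0, reg = 0x508F
clock 7: out=1, reg = 0xA847
clock 8: out=1, reg = 0x5423
clock 9: out=1, reg = 0xAA11
clock 10: out=1, reg = 0xD508
clock 11: out=0, reg = 0x6A84

1110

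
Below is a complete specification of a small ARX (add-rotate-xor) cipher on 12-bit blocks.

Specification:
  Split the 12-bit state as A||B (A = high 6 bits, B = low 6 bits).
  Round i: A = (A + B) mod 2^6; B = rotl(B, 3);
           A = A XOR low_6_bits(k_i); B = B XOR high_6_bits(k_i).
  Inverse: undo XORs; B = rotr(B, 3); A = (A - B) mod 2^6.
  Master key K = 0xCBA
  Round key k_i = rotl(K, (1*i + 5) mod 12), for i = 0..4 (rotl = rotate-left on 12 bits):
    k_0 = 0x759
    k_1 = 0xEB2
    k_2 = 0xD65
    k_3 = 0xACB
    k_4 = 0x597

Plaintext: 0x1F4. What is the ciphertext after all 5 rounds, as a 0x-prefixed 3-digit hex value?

0xD92

s_0 = plaintext = 0x1F4
s_1 = Round(s_0, k_0) = 0x8BB
s_2 = Round(s_1, k_1) = 0xBE5
s_3 = Round(s_2, k_2) = 0xC59
s_4 = Round(s_3, k_3) = 0x060
s_5 = Round(s_4, k_4) = 0xD92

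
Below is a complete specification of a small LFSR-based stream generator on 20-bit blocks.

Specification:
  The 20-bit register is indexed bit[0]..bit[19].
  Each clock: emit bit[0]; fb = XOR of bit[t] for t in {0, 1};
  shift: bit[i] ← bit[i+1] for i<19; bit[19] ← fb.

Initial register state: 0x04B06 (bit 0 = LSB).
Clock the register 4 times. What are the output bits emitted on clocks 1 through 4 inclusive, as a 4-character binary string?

0110

reg_0 = 0x04B06
clock 1: out=0, reg = 0x82583
clock 2: out=1, reg = 0x412C1
clock 3: out=1, reg = 0xA0960
clock 4: out=0, reg = 0x504B0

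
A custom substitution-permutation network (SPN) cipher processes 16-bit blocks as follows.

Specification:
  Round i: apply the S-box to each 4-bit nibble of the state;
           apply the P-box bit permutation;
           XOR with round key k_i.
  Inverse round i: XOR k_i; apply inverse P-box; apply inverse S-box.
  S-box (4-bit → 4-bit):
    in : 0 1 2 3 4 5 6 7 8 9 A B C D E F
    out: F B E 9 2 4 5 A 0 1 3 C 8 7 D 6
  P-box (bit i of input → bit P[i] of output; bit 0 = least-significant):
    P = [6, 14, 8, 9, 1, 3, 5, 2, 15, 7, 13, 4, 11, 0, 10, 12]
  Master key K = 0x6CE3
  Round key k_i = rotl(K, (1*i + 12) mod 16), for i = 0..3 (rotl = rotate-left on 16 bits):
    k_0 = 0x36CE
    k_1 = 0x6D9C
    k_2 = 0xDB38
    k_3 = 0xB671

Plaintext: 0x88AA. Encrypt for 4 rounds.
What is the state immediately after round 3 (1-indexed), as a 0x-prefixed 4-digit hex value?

s_0 = plaintext = 0x88AA
s_1 = Round(s_0, k_0) = 0x7684
s_2 = Round(s_1, k_1) = 0x9D9D
s_3 = Round(s_2, k_2) = 0x32FA
s_4 = Round(s_3, k_3) = 0xCE89

0x32FA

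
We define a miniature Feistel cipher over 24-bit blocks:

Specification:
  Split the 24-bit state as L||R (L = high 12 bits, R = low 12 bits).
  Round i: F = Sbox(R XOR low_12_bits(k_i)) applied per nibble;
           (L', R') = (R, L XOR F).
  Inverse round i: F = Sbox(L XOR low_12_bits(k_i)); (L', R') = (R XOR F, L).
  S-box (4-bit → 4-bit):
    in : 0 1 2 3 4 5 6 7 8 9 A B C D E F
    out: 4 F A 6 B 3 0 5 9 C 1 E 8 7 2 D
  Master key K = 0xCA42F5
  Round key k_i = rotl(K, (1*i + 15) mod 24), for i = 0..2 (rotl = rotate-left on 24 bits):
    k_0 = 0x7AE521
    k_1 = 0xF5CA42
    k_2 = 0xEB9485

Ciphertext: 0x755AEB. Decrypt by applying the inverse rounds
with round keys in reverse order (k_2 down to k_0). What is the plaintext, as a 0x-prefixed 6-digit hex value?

0x6D9722

s_0 = ciphertext = 0x755AEB
s_1 = InvRound(s_0, k_2) = 0xC9F755
s_2 = InvRound(s_1, k_1) = 0x722C9F
s_3 = InvRound(s_2, k_0) = 0x6D9722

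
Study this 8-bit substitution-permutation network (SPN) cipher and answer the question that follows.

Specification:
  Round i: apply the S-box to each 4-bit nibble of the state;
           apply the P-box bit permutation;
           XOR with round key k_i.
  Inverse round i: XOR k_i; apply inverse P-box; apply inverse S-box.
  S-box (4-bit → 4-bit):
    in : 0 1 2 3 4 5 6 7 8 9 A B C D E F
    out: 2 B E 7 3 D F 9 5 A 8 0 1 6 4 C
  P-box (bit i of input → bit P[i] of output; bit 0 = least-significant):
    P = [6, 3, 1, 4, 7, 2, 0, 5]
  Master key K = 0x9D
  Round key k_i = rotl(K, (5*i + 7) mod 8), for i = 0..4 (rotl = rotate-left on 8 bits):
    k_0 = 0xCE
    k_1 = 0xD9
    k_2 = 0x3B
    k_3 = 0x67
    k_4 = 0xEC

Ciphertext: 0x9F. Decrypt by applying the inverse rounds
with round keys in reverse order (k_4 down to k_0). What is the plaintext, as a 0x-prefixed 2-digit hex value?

s_0 = ciphertext = 0x9F
s_1 = InvRound(s_0, k_4) = 0xF5
s_2 = InvRound(s_1, k_3) = 0xCF
s_3 = InvRound(s_2, k_2) = 0x17
s_4 = InvRound(s_3, k_1) = 0x43
s_5 = InvRound(s_4, k_0) = 0x30

0x30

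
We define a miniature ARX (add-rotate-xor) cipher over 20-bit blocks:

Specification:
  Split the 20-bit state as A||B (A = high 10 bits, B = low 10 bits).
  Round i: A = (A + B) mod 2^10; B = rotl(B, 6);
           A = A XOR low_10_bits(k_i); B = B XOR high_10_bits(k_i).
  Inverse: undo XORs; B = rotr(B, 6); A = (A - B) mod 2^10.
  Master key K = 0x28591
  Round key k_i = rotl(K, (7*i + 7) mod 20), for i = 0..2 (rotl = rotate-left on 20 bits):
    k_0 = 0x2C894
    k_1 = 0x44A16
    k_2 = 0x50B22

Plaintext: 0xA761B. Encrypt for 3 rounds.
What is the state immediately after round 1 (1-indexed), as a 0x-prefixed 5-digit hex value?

s_0 = plaintext = 0xA761B
s_1 = Round(s_0, k_0) = 0x0B253
s_2 = Round(s_1, k_1) = 0x1A5F7
s_3 = Round(s_2, k_2) = 0x5089D

0x0B253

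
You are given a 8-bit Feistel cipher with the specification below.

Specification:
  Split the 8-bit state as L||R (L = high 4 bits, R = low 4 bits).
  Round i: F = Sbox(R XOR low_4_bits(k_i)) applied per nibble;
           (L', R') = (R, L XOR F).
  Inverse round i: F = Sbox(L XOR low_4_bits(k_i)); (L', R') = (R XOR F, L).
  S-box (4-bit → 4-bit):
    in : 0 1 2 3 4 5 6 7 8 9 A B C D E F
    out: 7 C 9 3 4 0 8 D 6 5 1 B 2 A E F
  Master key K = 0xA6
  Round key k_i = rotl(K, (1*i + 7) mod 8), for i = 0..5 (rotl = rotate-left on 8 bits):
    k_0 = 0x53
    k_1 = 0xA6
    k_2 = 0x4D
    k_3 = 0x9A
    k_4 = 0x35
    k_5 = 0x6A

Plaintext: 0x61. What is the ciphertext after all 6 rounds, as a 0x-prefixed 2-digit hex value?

0x25

s_0 = plaintext = 0x61
s_1 = Round(s_0, k_0) = 0x1F
s_2 = Round(s_1, k_1) = 0xF4
s_3 = Round(s_2, k_2) = 0x4A
s_4 = Round(s_3, k_3) = 0xA3
s_5 = Round(s_4, k_4) = 0x32
s_6 = Round(s_5, k_5) = 0x25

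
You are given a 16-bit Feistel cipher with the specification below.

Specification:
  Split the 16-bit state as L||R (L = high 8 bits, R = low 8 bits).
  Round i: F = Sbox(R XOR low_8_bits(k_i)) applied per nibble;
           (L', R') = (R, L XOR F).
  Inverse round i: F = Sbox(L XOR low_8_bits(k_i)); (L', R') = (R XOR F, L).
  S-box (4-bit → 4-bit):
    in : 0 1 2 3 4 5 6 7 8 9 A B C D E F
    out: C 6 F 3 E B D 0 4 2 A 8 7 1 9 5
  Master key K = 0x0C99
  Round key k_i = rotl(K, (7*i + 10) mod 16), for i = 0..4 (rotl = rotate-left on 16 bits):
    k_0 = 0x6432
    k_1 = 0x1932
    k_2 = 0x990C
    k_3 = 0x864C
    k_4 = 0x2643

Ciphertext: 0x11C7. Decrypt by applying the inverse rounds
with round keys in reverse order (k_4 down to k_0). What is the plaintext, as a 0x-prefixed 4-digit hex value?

s_0 = ciphertext = 0x11C7
s_1 = InvRound(s_0, k_4) = 0x7811
s_2 = InvRound(s_1, k_3) = 0x2F78
s_3 = InvRound(s_2, k_2) = 0x8B2F
s_4 = InvRound(s_3, k_1) = 0xAD8B
s_5 = InvRound(s_4, k_0) = 0xAEAD

0xAEAD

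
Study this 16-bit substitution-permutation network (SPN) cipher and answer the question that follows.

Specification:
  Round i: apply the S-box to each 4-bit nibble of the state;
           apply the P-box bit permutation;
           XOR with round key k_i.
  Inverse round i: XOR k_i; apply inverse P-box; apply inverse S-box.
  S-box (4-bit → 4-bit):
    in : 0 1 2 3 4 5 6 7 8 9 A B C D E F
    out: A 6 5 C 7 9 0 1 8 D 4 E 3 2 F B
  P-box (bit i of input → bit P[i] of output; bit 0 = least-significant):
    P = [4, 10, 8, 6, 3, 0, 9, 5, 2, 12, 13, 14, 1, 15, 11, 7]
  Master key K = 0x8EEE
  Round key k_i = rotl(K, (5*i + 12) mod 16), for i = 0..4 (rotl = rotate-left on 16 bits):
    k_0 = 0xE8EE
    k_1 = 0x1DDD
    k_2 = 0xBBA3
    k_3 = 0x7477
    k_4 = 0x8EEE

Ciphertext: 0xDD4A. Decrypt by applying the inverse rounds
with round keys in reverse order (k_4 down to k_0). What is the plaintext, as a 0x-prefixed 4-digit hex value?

s_0 = ciphertext = 0xDD4A
s_1 = InvRound(s_0, k_4) = 0x8F3A
s_2 = InvRound(s_1, k_3) = 0x1E43
s_3 = InvRound(s_2, k_2) = 0x0A8B
s_4 = InvRound(s_3, k_1) = 0x7CAE
s_5 = InvRound(s_4, k_0) = 0xDD60

0xDD60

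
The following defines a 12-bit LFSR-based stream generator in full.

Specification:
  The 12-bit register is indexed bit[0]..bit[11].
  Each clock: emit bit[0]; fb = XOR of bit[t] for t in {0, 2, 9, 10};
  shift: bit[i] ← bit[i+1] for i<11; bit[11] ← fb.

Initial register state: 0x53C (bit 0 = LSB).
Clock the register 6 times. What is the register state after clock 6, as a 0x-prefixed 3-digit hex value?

reg_0 = 0x53C
clock 1: out=0, reg = 0x29E
clock 2: out=0, reg = 0x14F
clock 3: out=1, reg = 0x0A7
clock 4: out=1, reg = 0x053
clock 5: out=1, reg = 0x829
clock 6: out=1, reg = 0xC14

0xC14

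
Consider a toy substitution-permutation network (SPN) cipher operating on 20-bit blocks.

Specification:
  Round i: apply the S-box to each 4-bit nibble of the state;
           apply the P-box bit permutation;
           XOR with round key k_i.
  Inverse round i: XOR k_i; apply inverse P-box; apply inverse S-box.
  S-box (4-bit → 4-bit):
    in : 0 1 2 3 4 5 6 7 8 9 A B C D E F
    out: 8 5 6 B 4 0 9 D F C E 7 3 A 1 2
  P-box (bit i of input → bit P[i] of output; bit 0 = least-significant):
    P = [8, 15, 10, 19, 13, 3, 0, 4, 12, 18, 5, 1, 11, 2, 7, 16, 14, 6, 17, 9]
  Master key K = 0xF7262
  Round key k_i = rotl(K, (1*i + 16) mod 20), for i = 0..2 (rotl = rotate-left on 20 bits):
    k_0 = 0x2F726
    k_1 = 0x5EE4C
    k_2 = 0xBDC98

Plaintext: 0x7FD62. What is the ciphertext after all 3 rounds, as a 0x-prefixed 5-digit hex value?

s_0 = plaintext = 0x7FD62
s_1 = Round(s_0, k_0) = 0x41130
s_2 = Round(s_1, k_1) = 0xFD6F4
s_3 = Round(s_2, k_2) = 0xAC8D6

0xAC8D6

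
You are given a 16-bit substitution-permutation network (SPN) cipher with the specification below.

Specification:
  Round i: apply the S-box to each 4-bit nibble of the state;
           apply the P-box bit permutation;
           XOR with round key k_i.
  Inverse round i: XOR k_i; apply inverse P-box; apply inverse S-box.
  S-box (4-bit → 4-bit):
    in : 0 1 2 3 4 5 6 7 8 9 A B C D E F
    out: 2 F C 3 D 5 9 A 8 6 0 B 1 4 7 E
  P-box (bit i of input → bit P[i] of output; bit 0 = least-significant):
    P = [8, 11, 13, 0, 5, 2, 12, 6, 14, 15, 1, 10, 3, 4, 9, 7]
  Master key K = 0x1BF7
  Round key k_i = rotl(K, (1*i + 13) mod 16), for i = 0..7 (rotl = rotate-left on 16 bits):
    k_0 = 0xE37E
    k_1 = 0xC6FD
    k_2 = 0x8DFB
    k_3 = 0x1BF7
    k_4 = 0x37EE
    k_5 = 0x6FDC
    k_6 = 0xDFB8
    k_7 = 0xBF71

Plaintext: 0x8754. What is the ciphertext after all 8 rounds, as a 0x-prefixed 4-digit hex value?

0x036A

s_0 = plaintext = 0x8754
s_1 = Round(s_0, k_0) = 0x56DF
s_2 = Round(s_1, k_1) = 0xB8F4
s_3 = Round(s_2, k_2) = 0xB826
s_4 = Round(s_3, k_3) = 0x0E2E
s_5 = Round(s_4, k_4) = 0xCEBC
s_6 = Round(s_5, k_5) = 0xAEB2
s_7 = Round(s_6, k_6) = 0x3FDF
s_8 = Round(s_7, k_7) = 0x036A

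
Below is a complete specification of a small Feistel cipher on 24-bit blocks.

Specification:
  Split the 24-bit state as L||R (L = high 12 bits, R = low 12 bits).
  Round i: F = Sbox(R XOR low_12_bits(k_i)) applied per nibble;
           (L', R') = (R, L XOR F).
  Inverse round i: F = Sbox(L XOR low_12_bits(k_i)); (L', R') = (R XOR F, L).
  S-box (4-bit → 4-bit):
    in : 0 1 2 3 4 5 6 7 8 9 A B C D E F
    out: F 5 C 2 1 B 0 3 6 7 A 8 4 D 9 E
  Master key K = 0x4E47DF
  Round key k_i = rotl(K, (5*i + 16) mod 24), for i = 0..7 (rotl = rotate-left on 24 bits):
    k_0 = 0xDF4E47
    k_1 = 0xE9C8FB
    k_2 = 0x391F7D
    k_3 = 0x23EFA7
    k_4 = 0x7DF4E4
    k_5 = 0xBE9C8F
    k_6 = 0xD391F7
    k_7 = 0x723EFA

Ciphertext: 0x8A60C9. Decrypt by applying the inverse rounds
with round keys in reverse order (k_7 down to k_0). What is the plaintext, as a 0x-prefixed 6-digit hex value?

s_0 = ciphertext = 0x8A60C9
s_1 = InvRound(s_0, k_7) = 0x07D8A6
s_2 = InvRound(s_1, k_6) = 0xDCC07D
s_3 = InvRound(s_2, k_5) = 0x56FDCC
s_4 = InvRound(s_3, k_4) = 0x8A456F
s_5 = InvRound(s_4, k_3) = 0x69D8A4
s_6 = InvRound(s_5, k_2) = 0xF3B69D
s_7 = InvRound(s_6, k_1) = 0x5D2F3B
s_8 = InvRound(s_7, k_0) = 0x7405D2

0x7405D2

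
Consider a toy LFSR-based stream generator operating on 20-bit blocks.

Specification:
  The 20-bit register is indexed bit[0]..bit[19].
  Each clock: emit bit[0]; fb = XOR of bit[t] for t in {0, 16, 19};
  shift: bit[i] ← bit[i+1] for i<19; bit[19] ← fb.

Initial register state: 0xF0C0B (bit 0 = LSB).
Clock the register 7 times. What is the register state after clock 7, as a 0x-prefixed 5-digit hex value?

0x27E18

reg_0 = 0xF0C0B
clock 1: out=1, reg = 0xF8605
clock 2: out=1, reg = 0xFC302
clock 3: out=0, reg = 0x7E181
clock 4: out=1, reg = 0x3F0C0
clock 5: out=0, reg = 0x9F860
clock 6: out=0, reg = 0x4FC30
clock 7: out=0, reg = 0x27E18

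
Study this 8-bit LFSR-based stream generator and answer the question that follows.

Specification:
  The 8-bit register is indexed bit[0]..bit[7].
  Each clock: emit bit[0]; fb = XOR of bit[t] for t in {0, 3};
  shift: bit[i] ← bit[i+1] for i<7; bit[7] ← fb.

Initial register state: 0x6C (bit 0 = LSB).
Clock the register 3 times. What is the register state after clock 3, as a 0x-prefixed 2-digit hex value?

0x2D

reg_0 = 0x6C
clock 1: out=0, reg = 0xB6
clock 2: out=0, reg = 0x5B
clock 3: out=1, reg = 0x2D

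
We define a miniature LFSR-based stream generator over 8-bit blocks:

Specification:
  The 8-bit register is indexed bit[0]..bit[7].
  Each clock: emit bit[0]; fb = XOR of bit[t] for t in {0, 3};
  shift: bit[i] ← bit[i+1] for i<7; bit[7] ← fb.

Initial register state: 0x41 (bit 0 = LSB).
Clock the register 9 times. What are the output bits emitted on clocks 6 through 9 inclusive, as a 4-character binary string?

0101

reg_0 = 0x41
clock 1: out=1, reg = 0xA0
clock 2: out=0, reg = 0x50
clock 3: out=0, reg = 0x28
clock 4: out=0, reg = 0x94
clock 5: out=0, reg = 0x4A
clock 6: out=0, reg = 0xA5
clock 7: out=1, reg = 0xD2
clock 8: out=0, reg = 0x69
clock 9: out=1, reg = 0x34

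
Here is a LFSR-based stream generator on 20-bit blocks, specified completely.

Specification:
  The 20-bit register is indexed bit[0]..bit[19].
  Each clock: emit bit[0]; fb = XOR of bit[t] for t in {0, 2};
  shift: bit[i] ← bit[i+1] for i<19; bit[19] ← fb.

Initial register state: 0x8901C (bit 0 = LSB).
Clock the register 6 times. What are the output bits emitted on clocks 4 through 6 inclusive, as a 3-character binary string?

reg_0 = 0x8901C
clock 1: out=0, reg = 0xC480E
clock 2: out=0, reg = 0xE2407
clock 3: out=1, reg = 0x71203
clock 4: out=1, reg = 0xB8901
clock 5: out=1, reg = 0xDC480
clock 6: out=0, reg = 0x6E240

110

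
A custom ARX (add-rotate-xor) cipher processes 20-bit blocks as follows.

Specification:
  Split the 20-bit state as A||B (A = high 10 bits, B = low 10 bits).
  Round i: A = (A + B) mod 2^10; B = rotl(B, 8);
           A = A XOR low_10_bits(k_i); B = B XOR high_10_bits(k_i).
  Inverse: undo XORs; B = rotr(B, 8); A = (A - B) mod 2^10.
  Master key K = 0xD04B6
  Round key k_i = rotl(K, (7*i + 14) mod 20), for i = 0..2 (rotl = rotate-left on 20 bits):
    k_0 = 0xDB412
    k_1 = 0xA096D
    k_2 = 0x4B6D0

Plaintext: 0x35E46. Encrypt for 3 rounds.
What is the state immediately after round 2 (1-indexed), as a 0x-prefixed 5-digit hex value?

0x19AFD

s_0 = plaintext = 0x35E46
s_1 = Round(s_0, k_0) = 0xC3DFC
s_2 = Round(s_1, k_1) = 0x19AFD
s_3 = Round(s_2, k_2) = 0x6CC92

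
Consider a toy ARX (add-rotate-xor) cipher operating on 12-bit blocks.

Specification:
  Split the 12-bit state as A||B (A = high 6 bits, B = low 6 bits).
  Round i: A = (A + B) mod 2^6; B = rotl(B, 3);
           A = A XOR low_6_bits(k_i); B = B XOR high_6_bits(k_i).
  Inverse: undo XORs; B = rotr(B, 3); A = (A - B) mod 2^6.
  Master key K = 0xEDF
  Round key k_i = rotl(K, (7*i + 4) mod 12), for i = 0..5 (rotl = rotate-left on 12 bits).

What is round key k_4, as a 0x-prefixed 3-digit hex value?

K = 0xEDF
k_0 = rotl(K, (7*0+4) mod 12) = rotl(K, 4) = 0xDFE
k_1 = rotl(K, (7*1+4) mod 12) = rotl(K, 11) = 0xF6F
k_2 = rotl(K, (7*2+4) mod 12) = rotl(K, 6) = 0x7FB
k_3 = rotl(K, (7*3+4) mod 12) = rotl(K, 1) = 0xDBF
k_4 = rotl(K, (7*4+4) mod 12) = rotl(K, 8) = 0xFED

0xFED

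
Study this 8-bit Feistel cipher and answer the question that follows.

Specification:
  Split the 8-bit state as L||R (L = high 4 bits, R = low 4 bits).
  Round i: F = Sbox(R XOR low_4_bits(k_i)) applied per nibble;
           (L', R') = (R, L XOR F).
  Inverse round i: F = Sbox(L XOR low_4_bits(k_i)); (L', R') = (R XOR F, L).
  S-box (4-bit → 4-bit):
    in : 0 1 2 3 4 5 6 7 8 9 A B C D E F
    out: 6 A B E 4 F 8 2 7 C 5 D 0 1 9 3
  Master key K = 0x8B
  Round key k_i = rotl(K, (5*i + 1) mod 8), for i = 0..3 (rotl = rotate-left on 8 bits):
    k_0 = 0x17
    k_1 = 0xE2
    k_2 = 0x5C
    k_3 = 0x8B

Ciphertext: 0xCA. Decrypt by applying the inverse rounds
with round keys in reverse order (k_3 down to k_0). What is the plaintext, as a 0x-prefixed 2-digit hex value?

0xDD

s_0 = ciphertext = 0xCA
s_1 = InvRound(s_0, k_3) = 0x8C
s_2 = InvRound(s_1, k_2) = 0x88
s_3 = InvRound(s_2, k_1) = 0xD8
s_4 = InvRound(s_3, k_0) = 0xDD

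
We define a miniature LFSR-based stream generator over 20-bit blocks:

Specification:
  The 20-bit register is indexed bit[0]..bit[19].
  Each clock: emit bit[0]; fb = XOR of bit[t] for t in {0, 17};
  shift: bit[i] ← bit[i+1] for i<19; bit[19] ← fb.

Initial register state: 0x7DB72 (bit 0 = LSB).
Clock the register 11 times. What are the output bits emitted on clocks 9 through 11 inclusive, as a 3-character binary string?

reg_0 = 0x7DB72
clock 1: out=0, reg = 0xBEDB9
clock 2: out=1, reg = 0x5F6DC
clock 3: out=0, reg = 0x2FB6E
clock 4: out=0, reg = 0x97DB7
clock 5: out=1, reg = 0xCBEDB
clock 6: out=1, reg = 0xE5F6D
clock 7: out=1, reg = 0x72FB6
clock 8: out=0, reg = 0xB97DB
clock 9: out=1, reg = 0x5CBED
clock 10: out=1, reg = 0xAE5F6
clock 11: out=0, reg = 0xD72FB

110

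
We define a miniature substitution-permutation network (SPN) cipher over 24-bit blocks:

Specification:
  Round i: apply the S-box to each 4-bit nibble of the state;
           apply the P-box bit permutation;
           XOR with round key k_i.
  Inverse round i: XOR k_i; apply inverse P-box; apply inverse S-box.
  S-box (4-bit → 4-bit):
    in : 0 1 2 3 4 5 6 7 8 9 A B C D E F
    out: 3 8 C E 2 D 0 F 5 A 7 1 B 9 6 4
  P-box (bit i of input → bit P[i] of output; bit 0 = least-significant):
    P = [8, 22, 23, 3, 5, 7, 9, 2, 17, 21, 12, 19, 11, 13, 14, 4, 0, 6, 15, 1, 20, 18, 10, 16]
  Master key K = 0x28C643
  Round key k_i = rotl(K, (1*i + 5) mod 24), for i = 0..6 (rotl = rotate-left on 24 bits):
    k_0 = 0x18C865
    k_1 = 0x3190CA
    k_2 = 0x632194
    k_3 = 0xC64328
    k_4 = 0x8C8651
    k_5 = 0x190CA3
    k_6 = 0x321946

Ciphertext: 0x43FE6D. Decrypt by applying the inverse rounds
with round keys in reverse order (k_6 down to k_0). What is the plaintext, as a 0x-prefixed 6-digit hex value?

s_0 = ciphertext = 0x43FE6D
s_1 = InvRound(s_0, k_6) = 0x55E48C
s_2 = InvRound(s_1, k_5) = 0x45A1D9
s_3 = InvRound(s_2, k_4) = 0x2641E7
s_4 = InvRound(s_3, k_3) = 0x6C6433
s_5 = InvRound(s_4, k_2) = 0x3DFDCB
s_6 = InvRound(s_5, k_1) = 0xEBA16B
s_7 = InvRound(s_6, k_0) = 0xD1A017

0xD1A017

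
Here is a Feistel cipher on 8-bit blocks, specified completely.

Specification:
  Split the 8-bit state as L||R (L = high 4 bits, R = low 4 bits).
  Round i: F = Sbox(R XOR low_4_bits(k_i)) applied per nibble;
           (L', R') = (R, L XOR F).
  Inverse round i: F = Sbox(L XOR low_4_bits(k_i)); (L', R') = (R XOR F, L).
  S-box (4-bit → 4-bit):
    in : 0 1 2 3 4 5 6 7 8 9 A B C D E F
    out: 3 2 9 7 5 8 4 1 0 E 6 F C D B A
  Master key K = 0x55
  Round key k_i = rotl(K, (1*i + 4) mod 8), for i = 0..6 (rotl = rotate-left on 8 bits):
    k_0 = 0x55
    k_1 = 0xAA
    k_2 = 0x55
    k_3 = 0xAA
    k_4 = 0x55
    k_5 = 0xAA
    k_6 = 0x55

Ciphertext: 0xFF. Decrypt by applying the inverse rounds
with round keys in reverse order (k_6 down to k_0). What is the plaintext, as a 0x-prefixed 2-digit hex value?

0x35

s_0 = ciphertext = 0xFF
s_1 = InvRound(s_0, k_6) = 0x9F
s_2 = InvRound(s_1, k_5) = 0x89
s_3 = InvRound(s_2, k_4) = 0x48
s_4 = InvRound(s_3, k_3) = 0x34
s_5 = InvRound(s_4, k_2) = 0x03
s_6 = InvRound(s_5, k_1) = 0x50
s_7 = InvRound(s_6, k_0) = 0x35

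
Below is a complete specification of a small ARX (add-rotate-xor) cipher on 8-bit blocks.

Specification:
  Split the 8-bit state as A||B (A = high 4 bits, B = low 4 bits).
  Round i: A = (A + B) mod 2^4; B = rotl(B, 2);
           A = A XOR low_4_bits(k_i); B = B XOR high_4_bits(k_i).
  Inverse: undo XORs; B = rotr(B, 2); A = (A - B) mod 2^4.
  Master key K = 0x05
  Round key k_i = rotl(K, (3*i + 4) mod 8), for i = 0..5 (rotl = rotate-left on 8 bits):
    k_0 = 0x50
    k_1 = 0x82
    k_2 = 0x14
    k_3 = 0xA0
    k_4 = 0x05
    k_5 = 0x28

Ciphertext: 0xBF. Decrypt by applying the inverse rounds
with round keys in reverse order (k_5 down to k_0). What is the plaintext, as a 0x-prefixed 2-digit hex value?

s_0 = ciphertext = 0xBF
s_1 = InvRound(s_0, k_5) = 0xC7
s_2 = InvRound(s_1, k_4) = 0xCD
s_3 = InvRound(s_2, k_3) = 0xFD
s_4 = InvRound(s_3, k_2) = 0x83
s_5 = InvRound(s_4, k_1) = 0xCE
s_6 = InvRound(s_5, k_0) = 0xEE

0xEE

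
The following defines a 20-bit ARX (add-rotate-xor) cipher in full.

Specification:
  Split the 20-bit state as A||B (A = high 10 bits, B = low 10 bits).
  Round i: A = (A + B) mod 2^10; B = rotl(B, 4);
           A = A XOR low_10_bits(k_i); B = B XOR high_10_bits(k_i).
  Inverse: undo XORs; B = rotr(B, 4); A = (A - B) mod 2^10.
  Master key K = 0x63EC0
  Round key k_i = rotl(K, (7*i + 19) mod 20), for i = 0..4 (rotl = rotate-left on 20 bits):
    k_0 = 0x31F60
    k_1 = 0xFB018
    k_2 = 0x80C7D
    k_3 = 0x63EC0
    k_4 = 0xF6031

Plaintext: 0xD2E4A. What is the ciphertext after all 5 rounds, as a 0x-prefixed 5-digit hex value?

0x8C49B

s_0 = plaintext = 0xD2E4A
s_1 = Round(s_0, k_0) = 0xBD46E
s_2 = Round(s_1, k_1) = 0xDED0D
s_3 = Round(s_2, k_2) = 0x3D6D7
s_4 = Round(s_3, k_3) = 0x430F4
s_5 = Round(s_4, k_4) = 0x8C49B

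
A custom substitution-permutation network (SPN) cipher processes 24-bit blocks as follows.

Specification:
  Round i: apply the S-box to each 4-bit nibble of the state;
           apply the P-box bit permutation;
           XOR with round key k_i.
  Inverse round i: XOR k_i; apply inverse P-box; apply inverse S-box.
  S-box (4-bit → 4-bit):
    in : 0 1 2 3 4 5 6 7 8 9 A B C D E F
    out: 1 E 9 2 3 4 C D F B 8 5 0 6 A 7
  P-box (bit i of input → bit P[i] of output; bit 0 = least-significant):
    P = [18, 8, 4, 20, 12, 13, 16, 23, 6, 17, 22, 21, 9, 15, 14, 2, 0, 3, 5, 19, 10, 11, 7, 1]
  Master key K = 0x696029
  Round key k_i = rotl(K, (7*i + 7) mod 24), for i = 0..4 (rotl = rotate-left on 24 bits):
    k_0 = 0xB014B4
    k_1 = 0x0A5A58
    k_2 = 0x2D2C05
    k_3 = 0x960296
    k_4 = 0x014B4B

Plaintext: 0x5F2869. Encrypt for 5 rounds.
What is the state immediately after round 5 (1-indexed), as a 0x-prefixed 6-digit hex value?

0x14B943

s_0 = plaintext = 0x5F2869
s_1 = Round(s_0, k_0) = 0x471759
s_2 = Round(s_1, k_1) = 0x77973D
s_3 = Round(s_2, k_2) = 0x458BF2
s_4 = Round(s_3, k_3) = 0xC3FCF2
s_5 = Round(s_4, k_4) = 0x14B943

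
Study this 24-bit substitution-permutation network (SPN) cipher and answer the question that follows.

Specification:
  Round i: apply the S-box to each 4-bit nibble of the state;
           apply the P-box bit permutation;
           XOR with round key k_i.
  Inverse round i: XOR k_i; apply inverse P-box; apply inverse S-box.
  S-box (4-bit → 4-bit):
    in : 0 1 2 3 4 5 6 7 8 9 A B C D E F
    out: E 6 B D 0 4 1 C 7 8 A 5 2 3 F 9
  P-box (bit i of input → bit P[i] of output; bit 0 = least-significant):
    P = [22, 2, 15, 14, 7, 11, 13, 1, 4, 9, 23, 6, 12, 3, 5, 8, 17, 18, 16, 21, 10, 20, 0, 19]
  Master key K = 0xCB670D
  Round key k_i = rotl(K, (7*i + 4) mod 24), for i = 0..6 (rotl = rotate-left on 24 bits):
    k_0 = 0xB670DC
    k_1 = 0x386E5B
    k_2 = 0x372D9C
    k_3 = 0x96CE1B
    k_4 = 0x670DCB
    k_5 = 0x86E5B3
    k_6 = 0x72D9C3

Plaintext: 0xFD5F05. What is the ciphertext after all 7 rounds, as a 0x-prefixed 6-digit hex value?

s_0 = plaintext = 0xFD5F05
s_1 = Round(s_0, k_0) = 0xB8DCAE
s_2 = Round(s_1, k_1) = 0x7FB054
s_3 = Round(s_2, k_2) = 0x9D1FFD
s_4 = Round(s_3, k_3) = 0xD8CEE5
s_5 = Round(s_4, k_4) = 0xF0A311
s_6 = Round(s_5, k_5) = 0x2B48EF
s_7 = Round(s_6, k_6) = 0xA9B751

0xA9B751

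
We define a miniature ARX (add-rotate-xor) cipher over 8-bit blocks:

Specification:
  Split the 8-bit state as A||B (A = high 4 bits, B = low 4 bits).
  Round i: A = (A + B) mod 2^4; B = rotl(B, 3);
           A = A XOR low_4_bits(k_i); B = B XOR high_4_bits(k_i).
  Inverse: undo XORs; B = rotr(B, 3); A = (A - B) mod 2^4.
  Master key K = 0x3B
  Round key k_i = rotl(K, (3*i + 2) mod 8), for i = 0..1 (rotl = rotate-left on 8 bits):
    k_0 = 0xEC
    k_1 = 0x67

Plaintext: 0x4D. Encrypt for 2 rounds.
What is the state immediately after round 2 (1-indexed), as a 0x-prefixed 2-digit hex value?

0xA6

s_0 = plaintext = 0x4D
s_1 = Round(s_0, k_0) = 0xD0
s_2 = Round(s_1, k_1) = 0xA6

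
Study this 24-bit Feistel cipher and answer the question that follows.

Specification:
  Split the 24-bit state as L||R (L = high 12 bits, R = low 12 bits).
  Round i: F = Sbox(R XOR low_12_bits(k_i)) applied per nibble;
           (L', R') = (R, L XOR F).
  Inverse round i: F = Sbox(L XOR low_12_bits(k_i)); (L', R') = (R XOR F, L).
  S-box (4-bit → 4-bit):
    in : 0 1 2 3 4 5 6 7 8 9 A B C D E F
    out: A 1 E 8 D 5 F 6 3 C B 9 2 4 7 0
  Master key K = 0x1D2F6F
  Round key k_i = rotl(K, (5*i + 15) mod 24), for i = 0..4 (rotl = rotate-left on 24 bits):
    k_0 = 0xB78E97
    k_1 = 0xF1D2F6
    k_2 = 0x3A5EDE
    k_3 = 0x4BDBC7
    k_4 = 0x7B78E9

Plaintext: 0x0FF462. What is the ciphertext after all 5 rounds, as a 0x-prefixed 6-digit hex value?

0x82BEC3

s_0 = plaintext = 0x0FF462
s_1 = Round(s_0, k_0) = 0x462BFA
s_2 = Round(s_1, k_1) = 0xBFA8C0
s_3 = Round(s_2, k_2) = 0x8C04ED
s_4 = Round(s_3, k_3) = 0x4ED82B
s_5 = Round(s_4, k_4) = 0x82BEC3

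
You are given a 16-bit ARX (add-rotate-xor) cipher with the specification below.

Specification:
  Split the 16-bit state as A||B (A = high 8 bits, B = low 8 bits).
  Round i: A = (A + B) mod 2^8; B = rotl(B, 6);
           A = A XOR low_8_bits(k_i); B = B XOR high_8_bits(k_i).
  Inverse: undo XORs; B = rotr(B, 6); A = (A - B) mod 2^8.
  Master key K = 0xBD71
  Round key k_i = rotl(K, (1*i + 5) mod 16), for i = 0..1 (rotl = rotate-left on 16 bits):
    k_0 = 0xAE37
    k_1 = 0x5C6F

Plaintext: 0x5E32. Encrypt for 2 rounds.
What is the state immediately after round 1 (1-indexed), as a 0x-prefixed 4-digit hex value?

s_0 = plaintext = 0x5E32
s_1 = Round(s_0, k_0) = 0xA722
s_2 = Round(s_1, k_1) = 0xA6D4

0xA722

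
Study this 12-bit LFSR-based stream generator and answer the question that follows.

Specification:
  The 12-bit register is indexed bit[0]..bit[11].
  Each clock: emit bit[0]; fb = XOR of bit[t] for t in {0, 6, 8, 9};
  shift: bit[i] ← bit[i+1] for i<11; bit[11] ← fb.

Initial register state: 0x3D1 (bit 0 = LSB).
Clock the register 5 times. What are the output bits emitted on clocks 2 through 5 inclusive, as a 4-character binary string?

reg_0 = 0x3D1
clock 1: out=1, reg = 0x1E8
clock 2: out=0, reg = 0x0F4
clock 3: out=0, reg = 0x87A
clock 4: out=0, reg = 0xC3D
clock 5: out=1, reg = 0xE1E

0001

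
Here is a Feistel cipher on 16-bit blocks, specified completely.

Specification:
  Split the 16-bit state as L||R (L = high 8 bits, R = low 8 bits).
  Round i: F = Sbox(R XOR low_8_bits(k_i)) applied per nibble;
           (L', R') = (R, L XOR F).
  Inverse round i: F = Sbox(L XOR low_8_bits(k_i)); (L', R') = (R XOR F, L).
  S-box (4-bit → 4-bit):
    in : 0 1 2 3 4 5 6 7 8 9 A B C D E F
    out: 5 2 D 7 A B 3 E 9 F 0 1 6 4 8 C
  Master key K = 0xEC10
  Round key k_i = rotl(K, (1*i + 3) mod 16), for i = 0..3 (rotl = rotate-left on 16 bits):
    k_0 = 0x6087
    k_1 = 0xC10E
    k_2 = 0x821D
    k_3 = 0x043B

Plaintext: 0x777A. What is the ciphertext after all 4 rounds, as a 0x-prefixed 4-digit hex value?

0x5452

s_0 = plaintext = 0x777A
s_1 = Round(s_0, k_0) = 0x7AB3
s_2 = Round(s_1, k_1) = 0xB36E
s_3 = Round(s_2, k_2) = 0x6E54
s_4 = Round(s_3, k_3) = 0x5452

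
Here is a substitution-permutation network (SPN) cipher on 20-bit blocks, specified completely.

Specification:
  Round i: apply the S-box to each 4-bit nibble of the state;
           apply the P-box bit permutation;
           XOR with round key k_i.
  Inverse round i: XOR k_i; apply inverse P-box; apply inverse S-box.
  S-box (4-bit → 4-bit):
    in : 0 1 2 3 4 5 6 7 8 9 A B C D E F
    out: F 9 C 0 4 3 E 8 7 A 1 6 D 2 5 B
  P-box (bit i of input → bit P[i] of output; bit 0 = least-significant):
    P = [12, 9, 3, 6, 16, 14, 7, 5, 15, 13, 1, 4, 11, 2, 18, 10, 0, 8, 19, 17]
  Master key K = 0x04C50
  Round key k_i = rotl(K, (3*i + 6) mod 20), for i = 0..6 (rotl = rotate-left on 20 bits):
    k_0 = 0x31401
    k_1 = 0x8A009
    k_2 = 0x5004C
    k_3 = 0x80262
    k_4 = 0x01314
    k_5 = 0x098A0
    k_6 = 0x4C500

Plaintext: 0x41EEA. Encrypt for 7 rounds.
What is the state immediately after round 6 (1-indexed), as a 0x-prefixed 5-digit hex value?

s_0 = plaintext = 0x41EEA
s_1 = Round(s_0, k_0) = 0xA8883
s_2 = Round(s_1, k_1) = 0xD488E
s_3 = Round(s_2, k_2) = 0x0F1C6
s_4 = Round(s_3, k_3) = 0x38D9F
s_5 = Round(s_4, k_4) = 0x46970
s_6 = Round(s_5, k_5) = 0xCAEDC
s_7 = Round(s_6, k_6) = 0xE1D4B

0xCAEDC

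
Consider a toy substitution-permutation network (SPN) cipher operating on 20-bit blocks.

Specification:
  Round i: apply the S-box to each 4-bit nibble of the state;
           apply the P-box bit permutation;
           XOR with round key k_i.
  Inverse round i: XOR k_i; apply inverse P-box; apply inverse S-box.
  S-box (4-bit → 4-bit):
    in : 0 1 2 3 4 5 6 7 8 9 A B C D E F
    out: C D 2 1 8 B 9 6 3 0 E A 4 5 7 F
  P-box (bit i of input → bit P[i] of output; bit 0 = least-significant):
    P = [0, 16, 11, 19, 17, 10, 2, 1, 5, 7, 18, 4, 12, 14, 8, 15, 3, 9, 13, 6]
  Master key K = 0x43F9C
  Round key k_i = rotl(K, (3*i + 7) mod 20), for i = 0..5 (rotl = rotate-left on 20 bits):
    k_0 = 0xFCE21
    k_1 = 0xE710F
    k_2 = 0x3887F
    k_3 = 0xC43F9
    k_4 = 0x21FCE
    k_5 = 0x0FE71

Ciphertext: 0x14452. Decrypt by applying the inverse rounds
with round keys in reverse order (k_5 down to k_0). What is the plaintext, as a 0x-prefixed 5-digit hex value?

s_0 = ciphertext = 0x14452
s_1 = InvRound(s_0, k_5) = 0x7634E
s_2 = InvRound(s_1, k_4) = 0xC8727
s_3 = InvRound(s_2, k_3) = 0x6BBA9
s_4 = InvRound(s_3, k_2) = 0xADA02
s_5 = InvRound(s_4, k_1) = 0xE0CCD
s_6 = InvRound(s_5, k_0) = 0x5B8C2

0x5B8C2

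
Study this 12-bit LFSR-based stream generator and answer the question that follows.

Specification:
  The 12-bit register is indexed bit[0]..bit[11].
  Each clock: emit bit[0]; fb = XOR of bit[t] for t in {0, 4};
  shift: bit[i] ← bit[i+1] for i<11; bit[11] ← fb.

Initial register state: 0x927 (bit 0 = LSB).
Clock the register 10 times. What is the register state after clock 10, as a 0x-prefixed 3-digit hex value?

reg_0 = 0x927
clock 1: out=1, reg = 0xC93
clock 2: out=1, reg = 0x649
clock 3: out=1, reg = 0xB24
clock 4: out=0, reg = 0x592
clock 5: out=0, reg = 0xAC9
clock 6: out=1, reg = 0xD64
clock 7: out=0, reg = 0x6B2
clock 8: out=0, reg = 0xB59
clock 9: out=1, reg = 0x5AC
clock 10: out=0, reg = 0x2D6

0x2D6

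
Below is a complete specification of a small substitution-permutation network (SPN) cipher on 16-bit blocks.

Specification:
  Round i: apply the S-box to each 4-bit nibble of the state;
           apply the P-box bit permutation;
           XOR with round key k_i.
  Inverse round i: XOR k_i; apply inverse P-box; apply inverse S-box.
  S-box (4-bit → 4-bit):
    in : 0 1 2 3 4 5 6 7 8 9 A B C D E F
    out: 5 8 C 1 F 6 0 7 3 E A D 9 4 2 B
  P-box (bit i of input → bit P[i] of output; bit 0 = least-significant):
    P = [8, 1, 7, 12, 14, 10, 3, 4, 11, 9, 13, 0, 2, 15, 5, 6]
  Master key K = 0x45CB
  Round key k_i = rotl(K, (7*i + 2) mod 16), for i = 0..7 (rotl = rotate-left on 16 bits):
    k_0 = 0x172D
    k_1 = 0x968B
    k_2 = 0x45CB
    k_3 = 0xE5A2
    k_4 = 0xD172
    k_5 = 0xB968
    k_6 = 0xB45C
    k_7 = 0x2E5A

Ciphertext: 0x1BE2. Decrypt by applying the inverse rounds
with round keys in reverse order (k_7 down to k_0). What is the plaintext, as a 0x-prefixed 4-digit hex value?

s_0 = ciphertext = 0x1BE2
s_1 = InvRound(s_0, k_7) = 0xDD9B
s_2 = InvRound(s_1, k_6) = 0xCB37
s_3 = InvRound(s_2, k_5) = 0xC9BA
s_4 = InvRound(s_3, k_4) = 0x13D2
s_5 = InvRound(s_4, k_3) = 0x95F1
s_6 = InvRound(s_5, k_2) = 0x56BA
s_7 = InvRound(s_6, k_1) = 0x51C6
s_8 = InvRound(s_7, k_0) = 0x2A75

0x2A75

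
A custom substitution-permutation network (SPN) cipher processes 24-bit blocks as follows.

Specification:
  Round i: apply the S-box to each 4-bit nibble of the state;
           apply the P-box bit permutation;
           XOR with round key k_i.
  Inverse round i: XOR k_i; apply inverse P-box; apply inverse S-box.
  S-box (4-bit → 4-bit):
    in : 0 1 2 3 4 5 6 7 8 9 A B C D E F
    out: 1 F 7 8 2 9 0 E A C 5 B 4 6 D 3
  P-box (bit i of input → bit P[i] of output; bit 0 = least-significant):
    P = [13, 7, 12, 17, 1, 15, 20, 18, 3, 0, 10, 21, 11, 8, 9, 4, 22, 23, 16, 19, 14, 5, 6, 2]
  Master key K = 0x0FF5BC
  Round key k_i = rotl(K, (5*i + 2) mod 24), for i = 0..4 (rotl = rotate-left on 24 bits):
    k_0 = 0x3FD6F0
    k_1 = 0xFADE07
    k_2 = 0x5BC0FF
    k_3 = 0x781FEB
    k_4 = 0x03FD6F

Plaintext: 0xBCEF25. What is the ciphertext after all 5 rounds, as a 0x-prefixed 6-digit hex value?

s_0 = plaintext = 0xBCEF25
s_1 = Round(s_0, k_0) = 0x2C3CCF
s_2 = Round(s_1, k_1) = 0xEBBAF7
s_3 = Round(s_2, k_2) = 0x911D21
s_4 = Round(s_3, k_3) = 0xA3A03C
s_5 = Round(s_4, k_4) = 0x0FA727

0x0FA727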